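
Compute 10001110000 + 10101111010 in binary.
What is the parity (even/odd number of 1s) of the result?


10001110000 = 1136
10101111010 = 1402
Sum = 2538 = 100111101010
1s count = 7

odd parity (7 ones in 100111101010)


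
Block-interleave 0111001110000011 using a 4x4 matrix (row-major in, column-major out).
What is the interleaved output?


Matrix:
  0111
  0011
  1000
  0011
Read columns: 0010100011011101

0010100011011101


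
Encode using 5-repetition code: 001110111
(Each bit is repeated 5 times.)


Each bit -> 5 copies

000000000011111111111111100000111111111111111


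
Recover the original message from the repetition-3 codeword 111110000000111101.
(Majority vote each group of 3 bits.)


Groups: 111, 110, 000, 000, 111, 101
Majority votes: 110011

110011


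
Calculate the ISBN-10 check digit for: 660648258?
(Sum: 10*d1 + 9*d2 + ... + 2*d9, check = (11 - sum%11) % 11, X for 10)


Weighted sum: 259
259 mod 11 = 6

Check digit: 5


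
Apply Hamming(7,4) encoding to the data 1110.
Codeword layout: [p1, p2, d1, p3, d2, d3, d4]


Parity bits: p1=0, p2=0, p3=0

0010110


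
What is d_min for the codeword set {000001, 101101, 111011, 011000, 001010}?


Comparing all pairs, minimum distance: 2
Can detect 1 errors, correct 0 errors

2


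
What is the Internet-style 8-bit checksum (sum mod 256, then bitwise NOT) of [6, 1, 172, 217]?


Sum = 396 mod 256 = 140
Complement = 115

115


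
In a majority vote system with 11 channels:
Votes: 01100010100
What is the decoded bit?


Ones: 4 out of 11
Threshold: 6

0 (4/11 voted 1)


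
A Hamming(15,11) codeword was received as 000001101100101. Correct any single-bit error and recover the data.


Syndrome = 0: no error detected

Data: 00111100101 (no errors)


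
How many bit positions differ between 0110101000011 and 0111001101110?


XOR: 0001100101101
Count of 1s: 6

6


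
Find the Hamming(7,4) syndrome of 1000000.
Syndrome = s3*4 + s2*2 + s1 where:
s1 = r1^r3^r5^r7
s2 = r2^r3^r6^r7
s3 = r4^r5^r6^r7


s1=1, s2=0, s3=0

Syndrome = 1 (error at position 1)


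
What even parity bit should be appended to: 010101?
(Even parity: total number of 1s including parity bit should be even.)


Number of 1s in data: 3
Parity bit: 1

1


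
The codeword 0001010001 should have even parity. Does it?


Number of 1s: 3

No, parity error (3 ones)


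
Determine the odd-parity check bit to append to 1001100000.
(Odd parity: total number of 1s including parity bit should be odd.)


Number of 1s in data: 3
Parity bit: 0

0


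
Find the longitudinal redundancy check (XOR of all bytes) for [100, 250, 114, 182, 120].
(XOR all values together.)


XOR chain: 100 ^ 250 ^ 114 ^ 182 ^ 120 = 34

34


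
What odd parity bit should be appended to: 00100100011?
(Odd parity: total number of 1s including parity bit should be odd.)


Number of 1s in data: 4
Parity bit: 1

1


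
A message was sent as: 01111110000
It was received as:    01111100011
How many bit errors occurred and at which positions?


XOR: 00000010011

3 error(s) at position(s): 6, 9, 10


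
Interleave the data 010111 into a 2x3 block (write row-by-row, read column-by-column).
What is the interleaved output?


Matrix:
  010
  111
Read columns: 011101

011101


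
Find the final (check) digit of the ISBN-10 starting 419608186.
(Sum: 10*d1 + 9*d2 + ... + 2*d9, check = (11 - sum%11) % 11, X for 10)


Weighted sum: 243
243 mod 11 = 1

Check digit: X


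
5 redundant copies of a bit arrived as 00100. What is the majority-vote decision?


Ones: 1 out of 5
Threshold: 3

0 (1/5 voted 1)


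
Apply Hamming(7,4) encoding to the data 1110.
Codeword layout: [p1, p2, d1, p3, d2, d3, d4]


Parity bits: p1=0, p2=0, p3=0

0010110


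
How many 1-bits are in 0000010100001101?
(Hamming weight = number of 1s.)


Counting 1s in 0000010100001101

5


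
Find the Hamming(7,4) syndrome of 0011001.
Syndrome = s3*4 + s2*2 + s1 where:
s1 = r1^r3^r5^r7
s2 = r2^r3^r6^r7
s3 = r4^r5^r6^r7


s1=0, s2=0, s3=0

Syndrome = 0 (no error)


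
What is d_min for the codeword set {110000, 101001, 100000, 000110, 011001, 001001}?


Comparing all pairs, minimum distance: 1
Can detect 0 errors, correct 0 errors

1


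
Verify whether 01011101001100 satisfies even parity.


Number of 1s: 7

No, parity error (7 ones)


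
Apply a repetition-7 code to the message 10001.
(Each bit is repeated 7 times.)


Each bit -> 7 copies

11111110000000000000000000001111111


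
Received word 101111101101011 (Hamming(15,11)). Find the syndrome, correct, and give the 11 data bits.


Syndrome = 12: error at position 12

Data: 11111100011 (corrected bit 12)


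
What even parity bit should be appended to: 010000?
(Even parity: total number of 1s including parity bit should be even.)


Number of 1s in data: 1
Parity bit: 1

1


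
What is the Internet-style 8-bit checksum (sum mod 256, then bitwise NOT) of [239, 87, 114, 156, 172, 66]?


Sum = 834 mod 256 = 66
Complement = 189

189


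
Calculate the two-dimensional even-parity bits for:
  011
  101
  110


Row parities: 000
Column parities: 000

Row P: 000, Col P: 000, Corner: 0


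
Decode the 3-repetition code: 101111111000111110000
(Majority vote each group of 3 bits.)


Groups: 101, 111, 111, 000, 111, 110, 000
Majority votes: 1110110

1110110


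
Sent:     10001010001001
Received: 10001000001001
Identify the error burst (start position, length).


XOR: 00000010000000

Burst at position 6, length 1


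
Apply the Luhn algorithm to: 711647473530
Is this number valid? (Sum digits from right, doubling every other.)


Luhn sum = 61
61 mod 10 = 1

Invalid (Luhn sum mod 10 = 1)


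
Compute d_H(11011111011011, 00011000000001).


XOR: 11000111011010
Count of 1s: 8

8


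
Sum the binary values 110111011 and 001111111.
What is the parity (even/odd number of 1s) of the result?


110111011 = 443
001111111 = 127
Sum = 570 = 1000111010
1s count = 5

odd parity (5 ones in 1000111010)


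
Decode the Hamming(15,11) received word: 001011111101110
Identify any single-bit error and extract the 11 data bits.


Syndrome = 3: error at position 3

Data: 01111101110 (corrected bit 3)


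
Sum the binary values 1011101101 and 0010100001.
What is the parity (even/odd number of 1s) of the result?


1011101101 = 749
0010100001 = 161
Sum = 910 = 1110001110
1s count = 6

even parity (6 ones in 1110001110)


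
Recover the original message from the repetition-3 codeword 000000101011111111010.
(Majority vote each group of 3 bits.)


Groups: 000, 000, 101, 011, 111, 111, 010
Majority votes: 0011110

0011110


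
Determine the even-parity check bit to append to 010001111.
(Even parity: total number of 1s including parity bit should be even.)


Number of 1s in data: 5
Parity bit: 1

1


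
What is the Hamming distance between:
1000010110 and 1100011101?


XOR: 0100001011
Count of 1s: 4

4


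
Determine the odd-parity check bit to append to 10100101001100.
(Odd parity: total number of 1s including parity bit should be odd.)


Number of 1s in data: 6
Parity bit: 1

1


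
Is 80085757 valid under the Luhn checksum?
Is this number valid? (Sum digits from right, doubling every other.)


Luhn sum = 31
31 mod 10 = 1

Invalid (Luhn sum mod 10 = 1)


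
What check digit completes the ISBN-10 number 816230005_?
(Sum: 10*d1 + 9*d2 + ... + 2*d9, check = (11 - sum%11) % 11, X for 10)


Weighted sum: 179
179 mod 11 = 3

Check digit: 8


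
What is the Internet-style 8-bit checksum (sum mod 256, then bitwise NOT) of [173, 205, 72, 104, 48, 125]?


Sum = 727 mod 256 = 215
Complement = 40

40


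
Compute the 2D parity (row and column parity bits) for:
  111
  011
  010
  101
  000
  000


Row parities: 101000
Column parities: 011

Row P: 101000, Col P: 011, Corner: 0


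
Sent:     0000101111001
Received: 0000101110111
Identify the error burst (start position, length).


XOR: 0000000001110

Burst at position 9, length 3


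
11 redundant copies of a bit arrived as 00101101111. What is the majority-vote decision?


Ones: 7 out of 11
Threshold: 6

1 (7/11 voted 1)


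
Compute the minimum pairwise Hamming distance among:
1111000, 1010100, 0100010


Comparing all pairs, minimum distance: 3
Can detect 2 errors, correct 1 errors

3


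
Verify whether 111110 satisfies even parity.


Number of 1s: 5

No, parity error (5 ones)


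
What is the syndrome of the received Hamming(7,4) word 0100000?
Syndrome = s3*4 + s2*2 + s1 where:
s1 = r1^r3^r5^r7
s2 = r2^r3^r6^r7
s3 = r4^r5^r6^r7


s1=0, s2=1, s3=0

Syndrome = 2 (error at position 2)


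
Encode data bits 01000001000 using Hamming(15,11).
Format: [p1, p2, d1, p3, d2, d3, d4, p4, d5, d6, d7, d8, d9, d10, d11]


Parity bits: p1=1, p2=0, p3=0, p4=1

100010010001000


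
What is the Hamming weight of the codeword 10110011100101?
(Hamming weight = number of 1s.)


Counting 1s in 10110011100101

8


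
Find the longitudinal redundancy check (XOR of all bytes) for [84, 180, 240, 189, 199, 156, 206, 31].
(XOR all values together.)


XOR chain: 84 ^ 180 ^ 240 ^ 189 ^ 199 ^ 156 ^ 206 ^ 31 = 39

39


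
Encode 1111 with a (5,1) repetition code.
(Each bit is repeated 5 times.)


Each bit -> 5 copies

11111111111111111111


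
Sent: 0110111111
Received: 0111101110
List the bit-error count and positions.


XOR: 0001010001

3 error(s) at position(s): 3, 5, 9


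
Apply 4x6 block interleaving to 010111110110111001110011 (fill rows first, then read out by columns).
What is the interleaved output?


Matrix:
  010111
  110110
  111001
  110011
Read columns: 011111110010110011011011

011111110010110011011011


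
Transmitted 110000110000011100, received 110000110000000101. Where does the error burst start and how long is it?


XOR: 000000000000011001

Burst at position 13, length 5


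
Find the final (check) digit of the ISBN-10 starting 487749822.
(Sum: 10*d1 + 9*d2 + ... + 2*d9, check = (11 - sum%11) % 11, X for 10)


Weighted sum: 328
328 mod 11 = 9

Check digit: 2


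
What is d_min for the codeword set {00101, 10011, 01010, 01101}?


Comparing all pairs, minimum distance: 1
Can detect 0 errors, correct 0 errors

1


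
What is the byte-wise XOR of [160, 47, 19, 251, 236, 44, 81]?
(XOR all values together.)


XOR chain: 160 ^ 47 ^ 19 ^ 251 ^ 236 ^ 44 ^ 81 = 246

246


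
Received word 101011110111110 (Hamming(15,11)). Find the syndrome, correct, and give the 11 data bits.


Syndrome = 0: no error detected

Data: 11110111110 (no errors)


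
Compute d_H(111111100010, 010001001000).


XOR: 101110101010
Count of 1s: 7

7


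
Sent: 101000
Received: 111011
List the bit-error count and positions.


XOR: 010011

3 error(s) at position(s): 1, 4, 5


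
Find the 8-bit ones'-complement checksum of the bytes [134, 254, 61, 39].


Sum = 488 mod 256 = 232
Complement = 23

23


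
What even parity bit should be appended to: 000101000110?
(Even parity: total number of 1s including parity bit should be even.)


Number of 1s in data: 4
Parity bit: 0

0


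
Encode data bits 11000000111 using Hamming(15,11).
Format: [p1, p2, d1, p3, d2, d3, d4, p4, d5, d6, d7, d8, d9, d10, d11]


Parity bits: p1=0, p2=1, p3=0, p4=1

011010010000111


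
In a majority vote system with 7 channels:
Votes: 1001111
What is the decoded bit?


Ones: 5 out of 7
Threshold: 4

1 (5/7 voted 1)


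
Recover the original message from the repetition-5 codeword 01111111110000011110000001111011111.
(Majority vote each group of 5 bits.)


Groups: 01111, 11111, 00000, 11110, 00000, 11110, 11111
Majority votes: 1101011

1101011


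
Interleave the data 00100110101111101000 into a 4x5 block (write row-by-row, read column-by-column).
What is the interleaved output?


Matrix:
  00100
  11010
  11111
  01000
Read columns: 01100111101001100010

01100111101001100010


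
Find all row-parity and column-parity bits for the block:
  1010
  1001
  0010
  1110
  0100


Row parities: 00111
Column parities: 1011

Row P: 00111, Col P: 1011, Corner: 1


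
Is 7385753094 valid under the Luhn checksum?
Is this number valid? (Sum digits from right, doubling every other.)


Luhn sum = 49
49 mod 10 = 9

Invalid (Luhn sum mod 10 = 9)


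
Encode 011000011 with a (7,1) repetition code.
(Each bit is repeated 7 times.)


Each bit -> 7 copies

000000011111111111111000000000000000000000000000011111111111111


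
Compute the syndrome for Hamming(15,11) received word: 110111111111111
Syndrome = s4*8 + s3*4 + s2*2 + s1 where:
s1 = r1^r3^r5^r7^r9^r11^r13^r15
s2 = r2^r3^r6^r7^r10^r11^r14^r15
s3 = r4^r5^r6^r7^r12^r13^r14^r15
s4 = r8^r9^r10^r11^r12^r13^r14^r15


s1=1, s2=1, s3=0, s4=0

Syndrome = 3 (error at position 3)


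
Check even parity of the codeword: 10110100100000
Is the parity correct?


Number of 1s: 5

No, parity error (5 ones)


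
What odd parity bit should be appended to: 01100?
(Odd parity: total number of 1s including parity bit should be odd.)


Number of 1s in data: 2
Parity bit: 1

1


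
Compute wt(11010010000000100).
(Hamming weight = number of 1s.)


Counting 1s in 11010010000000100

5


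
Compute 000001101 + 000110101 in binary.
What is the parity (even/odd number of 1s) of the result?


000001101 = 13
000110101 = 53
Sum = 66 = 1000010
1s count = 2

even parity (2 ones in 1000010)


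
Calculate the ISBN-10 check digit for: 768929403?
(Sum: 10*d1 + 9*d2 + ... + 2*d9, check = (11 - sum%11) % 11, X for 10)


Weighted sum: 330
330 mod 11 = 0

Check digit: 0


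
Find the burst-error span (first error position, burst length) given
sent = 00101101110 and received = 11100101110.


XOR: 11001000000

Burst at position 0, length 5


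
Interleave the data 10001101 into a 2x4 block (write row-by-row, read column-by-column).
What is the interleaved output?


Matrix:
  1000
  1101
Read columns: 11010001

11010001


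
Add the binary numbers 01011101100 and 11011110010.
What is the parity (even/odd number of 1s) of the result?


01011101100 = 748
11011110010 = 1778
Sum = 2526 = 100111011110
1s count = 8

even parity (8 ones in 100111011110)


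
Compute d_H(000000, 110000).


XOR: 110000
Count of 1s: 2

2


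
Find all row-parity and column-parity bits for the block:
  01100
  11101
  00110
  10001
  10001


Row parities: 00000
Column parities: 10111

Row P: 00000, Col P: 10111, Corner: 0


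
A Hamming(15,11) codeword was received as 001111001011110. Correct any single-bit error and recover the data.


Syndrome = 9: error at position 9

Data: 11100011110 (corrected bit 9)


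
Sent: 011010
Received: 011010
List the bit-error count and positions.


XOR: 000000

0 errors (received matches sent)


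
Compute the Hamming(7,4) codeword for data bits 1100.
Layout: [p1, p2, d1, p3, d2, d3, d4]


Parity bits: p1=0, p2=1, p3=1

0111100


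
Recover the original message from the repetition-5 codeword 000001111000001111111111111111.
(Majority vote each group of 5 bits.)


Groups: 00000, 11110, 00001, 11111, 11111, 11111
Majority votes: 010111

010111


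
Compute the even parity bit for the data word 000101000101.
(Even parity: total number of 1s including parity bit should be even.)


Number of 1s in data: 4
Parity bit: 0

0


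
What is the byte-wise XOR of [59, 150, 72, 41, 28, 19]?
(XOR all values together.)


XOR chain: 59 ^ 150 ^ 72 ^ 41 ^ 28 ^ 19 = 195

195


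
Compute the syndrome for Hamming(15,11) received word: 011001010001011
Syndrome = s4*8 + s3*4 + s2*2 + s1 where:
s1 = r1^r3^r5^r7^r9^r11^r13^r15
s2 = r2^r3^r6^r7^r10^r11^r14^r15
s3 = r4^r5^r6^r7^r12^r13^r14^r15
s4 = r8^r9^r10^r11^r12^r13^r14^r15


s1=0, s2=1, s3=0, s4=0

Syndrome = 2 (error at position 2)


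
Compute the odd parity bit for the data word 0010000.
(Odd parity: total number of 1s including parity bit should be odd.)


Number of 1s in data: 1
Parity bit: 0

0


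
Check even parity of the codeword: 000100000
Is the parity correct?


Number of 1s: 1

No, parity error (1 ones)


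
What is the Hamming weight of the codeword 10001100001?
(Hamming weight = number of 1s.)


Counting 1s in 10001100001

4


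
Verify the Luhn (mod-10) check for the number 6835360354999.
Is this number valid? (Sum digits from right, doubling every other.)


Luhn sum = 69
69 mod 10 = 9

Invalid (Luhn sum mod 10 = 9)


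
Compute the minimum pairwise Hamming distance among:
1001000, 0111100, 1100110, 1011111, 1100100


Comparing all pairs, minimum distance: 1
Can detect 0 errors, correct 0 errors

1


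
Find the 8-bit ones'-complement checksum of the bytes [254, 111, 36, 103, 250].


Sum = 754 mod 256 = 242
Complement = 13

13


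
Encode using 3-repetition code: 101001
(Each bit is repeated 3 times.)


Each bit -> 3 copies

111000111000000111


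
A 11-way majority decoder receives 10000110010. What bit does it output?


Ones: 4 out of 11
Threshold: 6

0 (4/11 voted 1)


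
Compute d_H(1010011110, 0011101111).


XOR: 1001110001
Count of 1s: 5

5


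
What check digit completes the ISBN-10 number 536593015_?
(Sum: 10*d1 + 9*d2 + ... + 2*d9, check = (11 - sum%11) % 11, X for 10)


Weighted sum: 242
242 mod 11 = 0

Check digit: 0


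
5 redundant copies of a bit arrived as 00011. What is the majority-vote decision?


Ones: 2 out of 5
Threshold: 3

0 (2/5 voted 1)


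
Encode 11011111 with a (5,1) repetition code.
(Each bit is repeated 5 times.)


Each bit -> 5 copies

1111111111000001111111111111111111111111


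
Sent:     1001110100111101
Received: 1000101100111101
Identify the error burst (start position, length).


XOR: 0001011000000000

Burst at position 3, length 4


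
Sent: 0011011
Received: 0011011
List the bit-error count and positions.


XOR: 0000000

0 errors (received matches sent)


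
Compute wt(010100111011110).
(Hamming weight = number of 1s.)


Counting 1s in 010100111011110

9


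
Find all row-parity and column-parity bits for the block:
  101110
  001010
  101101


Row parities: 000
Column parities: 001001

Row P: 000, Col P: 001001, Corner: 0


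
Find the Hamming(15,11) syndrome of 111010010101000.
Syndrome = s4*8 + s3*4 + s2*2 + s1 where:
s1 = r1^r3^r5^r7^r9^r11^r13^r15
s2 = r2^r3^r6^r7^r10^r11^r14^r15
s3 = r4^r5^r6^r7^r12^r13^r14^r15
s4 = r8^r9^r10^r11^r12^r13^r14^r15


s1=1, s2=1, s3=0, s4=1

Syndrome = 11 (error at position 11)


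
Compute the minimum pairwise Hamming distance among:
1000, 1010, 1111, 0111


Comparing all pairs, minimum distance: 1
Can detect 0 errors, correct 0 errors

1


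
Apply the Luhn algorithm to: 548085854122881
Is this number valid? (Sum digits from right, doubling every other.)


Luhn sum = 67
67 mod 10 = 7

Invalid (Luhn sum mod 10 = 7)


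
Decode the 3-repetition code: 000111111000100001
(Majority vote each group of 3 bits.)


Groups: 000, 111, 111, 000, 100, 001
Majority votes: 011000

011000


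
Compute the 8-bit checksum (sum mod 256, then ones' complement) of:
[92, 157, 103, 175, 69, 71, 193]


Sum = 860 mod 256 = 92
Complement = 163

163


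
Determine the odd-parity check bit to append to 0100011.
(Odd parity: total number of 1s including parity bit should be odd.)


Number of 1s in data: 3
Parity bit: 0

0


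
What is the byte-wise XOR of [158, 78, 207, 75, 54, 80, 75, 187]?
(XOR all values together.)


XOR chain: 158 ^ 78 ^ 207 ^ 75 ^ 54 ^ 80 ^ 75 ^ 187 = 194

194


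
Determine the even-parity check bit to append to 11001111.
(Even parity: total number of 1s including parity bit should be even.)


Number of 1s in data: 6
Parity bit: 0

0


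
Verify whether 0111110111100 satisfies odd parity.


Number of 1s: 9

Yes, parity is correct (9 ones)


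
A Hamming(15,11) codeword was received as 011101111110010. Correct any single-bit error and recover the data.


Syndrome = 10: error at position 10

Data: 10111010010 (corrected bit 10)


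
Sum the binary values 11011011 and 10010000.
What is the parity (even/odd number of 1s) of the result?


11011011 = 219
10010000 = 144
Sum = 363 = 101101011
1s count = 6

even parity (6 ones in 101101011)


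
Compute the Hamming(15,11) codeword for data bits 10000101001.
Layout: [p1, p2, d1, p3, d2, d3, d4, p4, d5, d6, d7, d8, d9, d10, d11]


Parity bits: p1=0, p2=1, p3=0, p4=1

011000010101001


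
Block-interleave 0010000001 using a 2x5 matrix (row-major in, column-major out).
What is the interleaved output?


Matrix:
  00100
  00001
Read columns: 0000100001

0000100001


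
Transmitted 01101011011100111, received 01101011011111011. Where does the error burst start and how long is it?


XOR: 00000000000011100

Burst at position 12, length 3


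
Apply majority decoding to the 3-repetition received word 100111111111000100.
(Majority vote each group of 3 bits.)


Groups: 100, 111, 111, 111, 000, 100
Majority votes: 011100

011100


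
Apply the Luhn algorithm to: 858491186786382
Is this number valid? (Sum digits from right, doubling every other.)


Luhn sum = 78
78 mod 10 = 8

Invalid (Luhn sum mod 10 = 8)


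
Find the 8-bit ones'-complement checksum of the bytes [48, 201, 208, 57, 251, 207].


Sum = 972 mod 256 = 204
Complement = 51

51


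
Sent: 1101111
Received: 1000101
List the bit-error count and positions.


XOR: 0101010

3 error(s) at position(s): 1, 3, 5


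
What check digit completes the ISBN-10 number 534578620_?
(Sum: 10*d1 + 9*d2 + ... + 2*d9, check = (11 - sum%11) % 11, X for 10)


Weighted sum: 256
256 mod 11 = 3

Check digit: 8


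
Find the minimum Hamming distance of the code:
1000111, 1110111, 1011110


Comparing all pairs, minimum distance: 2
Can detect 1 errors, correct 0 errors

2


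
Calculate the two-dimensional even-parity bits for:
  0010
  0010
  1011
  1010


Row parities: 1110
Column parities: 0001

Row P: 1110, Col P: 0001, Corner: 1


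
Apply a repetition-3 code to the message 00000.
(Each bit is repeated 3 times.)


Each bit -> 3 copies

000000000000000


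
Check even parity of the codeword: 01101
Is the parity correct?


Number of 1s: 3

No, parity error (3 ones)


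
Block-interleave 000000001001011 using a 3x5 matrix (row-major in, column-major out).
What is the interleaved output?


Matrix:
  00000
  00010
  01011
Read columns: 000001000011001

000001000011001


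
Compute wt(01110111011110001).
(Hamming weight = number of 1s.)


Counting 1s in 01110111011110001

11


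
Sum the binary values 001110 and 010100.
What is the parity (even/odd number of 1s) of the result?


001110 = 14
010100 = 20
Sum = 34 = 100010
1s count = 2

even parity (2 ones in 100010)


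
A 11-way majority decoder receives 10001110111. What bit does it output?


Ones: 7 out of 11
Threshold: 6

1 (7/11 voted 1)


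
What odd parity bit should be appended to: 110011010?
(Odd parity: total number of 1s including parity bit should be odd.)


Number of 1s in data: 5
Parity bit: 0

0


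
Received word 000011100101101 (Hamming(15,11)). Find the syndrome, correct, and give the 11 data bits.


Syndrome = 0: no error detected

Data: 01110101101 (no errors)


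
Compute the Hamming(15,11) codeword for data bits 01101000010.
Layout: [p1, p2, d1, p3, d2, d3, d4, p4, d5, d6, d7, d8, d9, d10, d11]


Parity bits: p1=0, p2=0, p3=1, p4=0

000111001000010


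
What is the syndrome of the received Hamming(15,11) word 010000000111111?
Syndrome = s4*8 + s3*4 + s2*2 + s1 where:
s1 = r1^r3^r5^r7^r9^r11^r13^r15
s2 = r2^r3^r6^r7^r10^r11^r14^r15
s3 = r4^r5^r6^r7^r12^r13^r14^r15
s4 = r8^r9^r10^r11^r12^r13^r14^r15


s1=1, s2=1, s3=0, s4=0

Syndrome = 3 (error at position 3)


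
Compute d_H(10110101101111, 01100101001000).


XOR: 11010000100111
Count of 1s: 7

7


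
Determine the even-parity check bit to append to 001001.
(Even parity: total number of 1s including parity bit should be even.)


Number of 1s in data: 2
Parity bit: 0

0


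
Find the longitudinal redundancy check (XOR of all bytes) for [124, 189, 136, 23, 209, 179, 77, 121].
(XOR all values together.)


XOR chain: 124 ^ 189 ^ 136 ^ 23 ^ 209 ^ 179 ^ 77 ^ 121 = 8

8


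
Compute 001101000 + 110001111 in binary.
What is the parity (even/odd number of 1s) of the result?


001101000 = 104
110001111 = 399
Sum = 503 = 111110111
1s count = 8

even parity (8 ones in 111110111)


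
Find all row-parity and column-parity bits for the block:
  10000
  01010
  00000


Row parities: 100
Column parities: 11010

Row P: 100, Col P: 11010, Corner: 1


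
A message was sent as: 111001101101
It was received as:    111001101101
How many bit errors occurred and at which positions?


XOR: 000000000000

0 errors (received matches sent)


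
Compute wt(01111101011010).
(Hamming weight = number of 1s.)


Counting 1s in 01111101011010

9


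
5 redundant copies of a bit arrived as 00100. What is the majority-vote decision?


Ones: 1 out of 5
Threshold: 3

0 (1/5 voted 1)


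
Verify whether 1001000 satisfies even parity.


Number of 1s: 2

Yes, parity is correct (2 ones)


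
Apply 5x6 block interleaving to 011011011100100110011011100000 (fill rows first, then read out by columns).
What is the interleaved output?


Matrix:
  011011
  011100
  100110
  011011
  100000
Read columns: 001011101011010011001011010010

001011101011010011001011010010


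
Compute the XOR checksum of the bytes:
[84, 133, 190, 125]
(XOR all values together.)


XOR chain: 84 ^ 133 ^ 190 ^ 125 = 18

18


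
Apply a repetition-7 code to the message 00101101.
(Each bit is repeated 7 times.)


Each bit -> 7 copies

00000000000000111111100000001111111111111100000001111111


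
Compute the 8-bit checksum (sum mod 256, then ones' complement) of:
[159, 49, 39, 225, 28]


Sum = 500 mod 256 = 244
Complement = 11

11


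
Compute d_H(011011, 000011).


XOR: 011000
Count of 1s: 2

2


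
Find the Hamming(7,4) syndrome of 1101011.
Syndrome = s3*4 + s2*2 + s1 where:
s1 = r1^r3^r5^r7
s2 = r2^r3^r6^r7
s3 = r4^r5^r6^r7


s1=0, s2=1, s3=1

Syndrome = 6 (error at position 6)


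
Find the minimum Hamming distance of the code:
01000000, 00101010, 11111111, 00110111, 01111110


Comparing all pairs, minimum distance: 2
Can detect 1 errors, correct 0 errors

2


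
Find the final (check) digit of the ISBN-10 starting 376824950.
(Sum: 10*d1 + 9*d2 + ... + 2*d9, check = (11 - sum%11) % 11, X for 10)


Weighted sum: 280
280 mod 11 = 5

Check digit: 6


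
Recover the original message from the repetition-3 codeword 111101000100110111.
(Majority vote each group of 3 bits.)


Groups: 111, 101, 000, 100, 110, 111
Majority votes: 110011

110011


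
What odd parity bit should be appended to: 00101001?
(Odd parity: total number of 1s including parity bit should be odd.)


Number of 1s in data: 3
Parity bit: 0

0


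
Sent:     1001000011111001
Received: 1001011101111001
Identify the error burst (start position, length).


XOR: 0000011110000000

Burst at position 5, length 4


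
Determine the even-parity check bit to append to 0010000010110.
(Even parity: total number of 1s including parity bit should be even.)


Number of 1s in data: 4
Parity bit: 0

0


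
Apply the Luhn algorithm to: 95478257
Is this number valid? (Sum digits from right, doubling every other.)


Luhn sum = 46
46 mod 10 = 6

Invalid (Luhn sum mod 10 = 6)


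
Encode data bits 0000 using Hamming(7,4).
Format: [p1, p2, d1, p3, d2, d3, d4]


Parity bits: p1=0, p2=0, p3=0

0000000


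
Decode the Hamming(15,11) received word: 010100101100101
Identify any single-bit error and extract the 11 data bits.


Syndrome = 0: no error detected

Data: 00011100101 (no errors)


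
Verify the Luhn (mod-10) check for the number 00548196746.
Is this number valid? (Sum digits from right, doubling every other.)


Luhn sum = 56
56 mod 10 = 6

Invalid (Luhn sum mod 10 = 6)


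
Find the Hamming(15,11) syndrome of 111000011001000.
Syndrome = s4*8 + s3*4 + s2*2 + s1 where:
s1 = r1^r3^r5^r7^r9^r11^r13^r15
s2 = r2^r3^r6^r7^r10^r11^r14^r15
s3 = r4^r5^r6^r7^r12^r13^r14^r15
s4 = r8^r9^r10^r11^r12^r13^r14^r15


s1=1, s2=0, s3=1, s4=1

Syndrome = 13 (error at position 13)


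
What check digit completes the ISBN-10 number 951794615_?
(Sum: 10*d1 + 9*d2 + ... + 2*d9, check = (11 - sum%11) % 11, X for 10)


Weighted sum: 303
303 mod 11 = 6

Check digit: 5


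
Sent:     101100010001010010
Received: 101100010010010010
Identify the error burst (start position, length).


XOR: 000000000011000000

Burst at position 10, length 2


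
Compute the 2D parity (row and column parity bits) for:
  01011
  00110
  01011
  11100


Row parities: 1011
Column parities: 11010

Row P: 1011, Col P: 11010, Corner: 1


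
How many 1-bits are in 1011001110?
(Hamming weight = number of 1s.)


Counting 1s in 1011001110

6


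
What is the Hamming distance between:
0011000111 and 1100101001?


XOR: 1111101110
Count of 1s: 8

8


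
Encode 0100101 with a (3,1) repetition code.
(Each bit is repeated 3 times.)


Each bit -> 3 copies

000111000000111000111


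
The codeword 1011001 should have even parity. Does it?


Number of 1s: 4

Yes, parity is correct (4 ones)


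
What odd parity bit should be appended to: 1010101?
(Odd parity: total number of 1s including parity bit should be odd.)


Number of 1s in data: 4
Parity bit: 1

1


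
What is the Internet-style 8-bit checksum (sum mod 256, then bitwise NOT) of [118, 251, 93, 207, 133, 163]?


Sum = 965 mod 256 = 197
Complement = 58

58


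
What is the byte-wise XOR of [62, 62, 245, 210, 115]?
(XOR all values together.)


XOR chain: 62 ^ 62 ^ 245 ^ 210 ^ 115 = 84

84


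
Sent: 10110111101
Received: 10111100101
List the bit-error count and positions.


XOR: 00001011000

3 error(s) at position(s): 4, 6, 7


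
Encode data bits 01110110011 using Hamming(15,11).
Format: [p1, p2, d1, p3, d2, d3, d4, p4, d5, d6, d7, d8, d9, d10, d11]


Parity bits: p1=0, p2=0, p3=1, p4=0

000111100110011


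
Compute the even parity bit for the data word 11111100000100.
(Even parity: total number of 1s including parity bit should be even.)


Number of 1s in data: 7
Parity bit: 1

1


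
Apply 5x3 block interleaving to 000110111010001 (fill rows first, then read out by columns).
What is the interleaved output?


Matrix:
  000
  110
  111
  010
  001
Read columns: 011000111000101

011000111000101


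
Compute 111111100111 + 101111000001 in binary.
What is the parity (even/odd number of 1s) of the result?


111111100111 = 4071
101111000001 = 3009
Sum = 7080 = 1101110101000
1s count = 7

odd parity (7 ones in 1101110101000)


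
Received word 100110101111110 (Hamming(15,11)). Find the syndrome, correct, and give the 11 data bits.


Syndrome = 0: no error detected

Data: 01011111110 (no errors)


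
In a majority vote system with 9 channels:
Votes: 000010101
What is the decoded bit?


Ones: 3 out of 9
Threshold: 5

0 (3/9 voted 1)


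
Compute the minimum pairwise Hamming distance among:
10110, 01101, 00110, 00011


Comparing all pairs, minimum distance: 1
Can detect 0 errors, correct 0 errors

1


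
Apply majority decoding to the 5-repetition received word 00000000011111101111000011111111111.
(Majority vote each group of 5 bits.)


Groups: 00000, 00001, 11111, 01111, 00001, 11111, 11111
Majority votes: 0011011

0011011


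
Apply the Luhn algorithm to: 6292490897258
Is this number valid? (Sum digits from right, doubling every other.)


Luhn sum = 68
68 mod 10 = 8

Invalid (Luhn sum mod 10 = 8)


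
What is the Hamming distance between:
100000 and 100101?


XOR: 000101
Count of 1s: 2

2


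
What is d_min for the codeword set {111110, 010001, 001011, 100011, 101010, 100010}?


Comparing all pairs, minimum distance: 1
Can detect 0 errors, correct 0 errors

1


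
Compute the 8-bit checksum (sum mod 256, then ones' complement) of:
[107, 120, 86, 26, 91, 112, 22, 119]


Sum = 683 mod 256 = 171
Complement = 84

84


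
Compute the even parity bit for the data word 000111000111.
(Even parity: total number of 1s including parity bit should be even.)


Number of 1s in data: 6
Parity bit: 0

0


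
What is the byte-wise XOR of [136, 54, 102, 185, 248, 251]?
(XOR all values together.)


XOR chain: 136 ^ 54 ^ 102 ^ 185 ^ 248 ^ 251 = 98

98


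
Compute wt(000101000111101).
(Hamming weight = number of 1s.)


Counting 1s in 000101000111101

7


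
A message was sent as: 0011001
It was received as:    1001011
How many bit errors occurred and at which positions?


XOR: 1010010

3 error(s) at position(s): 0, 2, 5


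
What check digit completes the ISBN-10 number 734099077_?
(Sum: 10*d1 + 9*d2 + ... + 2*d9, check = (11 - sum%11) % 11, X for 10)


Weighted sum: 263
263 mod 11 = 10

Check digit: 1


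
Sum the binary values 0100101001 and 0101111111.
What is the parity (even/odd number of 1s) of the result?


0100101001 = 297
0101111111 = 383
Sum = 680 = 1010101000
1s count = 4

even parity (4 ones in 1010101000)


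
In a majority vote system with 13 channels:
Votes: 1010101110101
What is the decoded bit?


Ones: 8 out of 13
Threshold: 7

1 (8/13 voted 1)


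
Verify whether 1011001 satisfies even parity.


Number of 1s: 4

Yes, parity is correct (4 ones)


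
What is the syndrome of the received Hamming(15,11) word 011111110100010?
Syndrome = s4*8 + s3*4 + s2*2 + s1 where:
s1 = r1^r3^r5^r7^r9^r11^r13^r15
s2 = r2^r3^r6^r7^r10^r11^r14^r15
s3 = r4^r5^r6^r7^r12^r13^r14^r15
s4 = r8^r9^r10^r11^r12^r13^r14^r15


s1=1, s2=0, s3=1, s4=1

Syndrome = 13 (error at position 13)


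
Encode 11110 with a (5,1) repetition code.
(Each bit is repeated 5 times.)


Each bit -> 5 copies

1111111111111111111100000


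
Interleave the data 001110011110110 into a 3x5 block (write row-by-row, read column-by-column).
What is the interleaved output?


Matrix:
  00111
  00111
  10110
Read columns: 001000111111110

001000111111110


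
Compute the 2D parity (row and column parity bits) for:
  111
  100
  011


Row parities: 110
Column parities: 000

Row P: 110, Col P: 000, Corner: 0


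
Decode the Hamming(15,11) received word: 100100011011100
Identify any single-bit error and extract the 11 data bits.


Syndrome = 14: error at position 14

Data: 00001011110 (corrected bit 14)


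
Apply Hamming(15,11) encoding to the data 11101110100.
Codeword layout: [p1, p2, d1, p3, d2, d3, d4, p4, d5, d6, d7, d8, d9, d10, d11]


Parity bits: p1=1, p2=0, p3=1, p4=0

101111001110100


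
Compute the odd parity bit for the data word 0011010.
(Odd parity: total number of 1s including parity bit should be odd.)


Number of 1s in data: 3
Parity bit: 0

0


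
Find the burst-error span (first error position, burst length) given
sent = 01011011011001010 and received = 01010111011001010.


XOR: 00001100000000000

Burst at position 4, length 2


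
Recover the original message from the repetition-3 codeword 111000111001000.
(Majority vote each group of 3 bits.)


Groups: 111, 000, 111, 001, 000
Majority votes: 10100

10100


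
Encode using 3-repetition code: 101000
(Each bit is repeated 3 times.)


Each bit -> 3 copies

111000111000000000


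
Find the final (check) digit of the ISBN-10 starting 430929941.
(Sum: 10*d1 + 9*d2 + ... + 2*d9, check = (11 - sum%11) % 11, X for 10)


Weighted sum: 237
237 mod 11 = 6

Check digit: 5


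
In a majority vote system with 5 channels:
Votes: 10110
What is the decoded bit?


Ones: 3 out of 5
Threshold: 3

1 (3/5 voted 1)


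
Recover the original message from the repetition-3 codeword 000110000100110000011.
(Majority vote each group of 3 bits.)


Groups: 000, 110, 000, 100, 110, 000, 011
Majority votes: 0100101

0100101


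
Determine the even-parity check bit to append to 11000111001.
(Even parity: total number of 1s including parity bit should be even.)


Number of 1s in data: 6
Parity bit: 0

0


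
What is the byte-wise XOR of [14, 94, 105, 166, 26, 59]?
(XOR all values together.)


XOR chain: 14 ^ 94 ^ 105 ^ 166 ^ 26 ^ 59 = 190

190


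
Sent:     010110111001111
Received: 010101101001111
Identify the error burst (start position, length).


XOR: 000011010000000

Burst at position 4, length 4


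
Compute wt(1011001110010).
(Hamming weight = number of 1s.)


Counting 1s in 1011001110010

7


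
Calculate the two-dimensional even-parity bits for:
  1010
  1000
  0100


Row parities: 011
Column parities: 0110

Row P: 011, Col P: 0110, Corner: 0


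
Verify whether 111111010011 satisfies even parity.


Number of 1s: 9

No, parity error (9 ones)


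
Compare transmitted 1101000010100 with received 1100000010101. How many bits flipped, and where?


XOR: 0001000000001

2 error(s) at position(s): 3, 12


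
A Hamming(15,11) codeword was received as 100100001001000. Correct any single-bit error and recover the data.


Syndrome = 0: no error detected

Data: 00001001000 (no errors)


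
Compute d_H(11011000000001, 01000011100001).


XOR: 10011011100000
Count of 1s: 6

6


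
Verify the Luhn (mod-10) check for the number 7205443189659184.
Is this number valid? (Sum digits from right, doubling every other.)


Luhn sum = 76
76 mod 10 = 6

Invalid (Luhn sum mod 10 = 6)


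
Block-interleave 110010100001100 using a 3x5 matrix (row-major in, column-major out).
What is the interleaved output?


Matrix:
  11001
  01000
  01100
Read columns: 100111001000100

100111001000100


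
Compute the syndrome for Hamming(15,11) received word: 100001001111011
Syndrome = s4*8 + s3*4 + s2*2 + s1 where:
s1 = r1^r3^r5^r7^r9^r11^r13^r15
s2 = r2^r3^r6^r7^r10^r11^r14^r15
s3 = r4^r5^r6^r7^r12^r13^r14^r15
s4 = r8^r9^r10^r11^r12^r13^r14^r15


s1=0, s2=1, s3=0, s4=0

Syndrome = 2 (error at position 2)


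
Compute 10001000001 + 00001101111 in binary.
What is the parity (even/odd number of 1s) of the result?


10001000001 = 1089
00001101111 = 111
Sum = 1200 = 10010110000
1s count = 4

even parity (4 ones in 10010110000)


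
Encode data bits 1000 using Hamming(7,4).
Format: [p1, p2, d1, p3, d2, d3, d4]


Parity bits: p1=1, p2=1, p3=0

1110000


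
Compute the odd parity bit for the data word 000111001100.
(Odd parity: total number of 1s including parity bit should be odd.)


Number of 1s in data: 5
Parity bit: 0

0


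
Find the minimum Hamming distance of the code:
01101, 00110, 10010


Comparing all pairs, minimum distance: 2
Can detect 1 errors, correct 0 errors

2


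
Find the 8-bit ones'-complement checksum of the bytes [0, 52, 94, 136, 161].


Sum = 443 mod 256 = 187
Complement = 68

68


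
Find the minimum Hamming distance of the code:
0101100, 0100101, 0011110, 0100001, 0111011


Comparing all pairs, minimum distance: 1
Can detect 0 errors, correct 0 errors

1


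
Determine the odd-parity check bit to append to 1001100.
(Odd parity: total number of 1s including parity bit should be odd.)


Number of 1s in data: 3
Parity bit: 0

0


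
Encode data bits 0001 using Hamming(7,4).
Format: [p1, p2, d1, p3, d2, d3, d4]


Parity bits: p1=1, p2=1, p3=1

1101001
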